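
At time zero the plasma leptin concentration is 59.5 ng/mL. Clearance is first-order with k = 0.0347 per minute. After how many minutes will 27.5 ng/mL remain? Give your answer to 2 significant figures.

t½ = ln 2 / k = 0.69315 / 0.0347 ≈ 19.975 minutes.
Fraction remaining = 27.5/59.5 ≈ 0.46218.
n = log₂(59.5/27.5) = ln(2.1636)/ln 2 ≈ 1.1135 half-lives.
t = n × t½ = 1.1135 × 19.975 ≈ 22.242 minutes.

22 minutes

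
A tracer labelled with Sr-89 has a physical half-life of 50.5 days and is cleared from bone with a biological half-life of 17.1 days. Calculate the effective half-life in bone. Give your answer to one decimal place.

1/t_eff = 1/t_phys + 1/t_biol = 1/50.5 + 1/17.1 = 0.078282 per day.
t_eff = 50.5 × 17.1 / (50.5 + 17.1) ≈ 12.774 days.

12.8 days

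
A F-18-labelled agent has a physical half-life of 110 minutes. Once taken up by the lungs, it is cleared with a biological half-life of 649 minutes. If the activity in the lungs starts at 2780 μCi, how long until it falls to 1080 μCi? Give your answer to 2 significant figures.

130 minutes

1/t_eff = 1/t_phys + 1/t_biol = 1/110 + 1/649 = 0.010632 per minute.
t_eff = 110 × 649 / (110 + 649) ≈ 94.058 minutes.
n = log₂(2780/1080) ≈ 1.3641; t = 1.3641 × 94.058 ≈ 128.3 minutes.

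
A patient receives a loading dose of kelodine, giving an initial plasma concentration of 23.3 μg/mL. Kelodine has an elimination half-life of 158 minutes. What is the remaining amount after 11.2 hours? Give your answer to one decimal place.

Convert the elapsed time: 11.2 hours = 672 minutes.
Number of half-lives: n = 672/158 ≈ 4.2532.
Remaining = 23.3 × (1/2)^4.2532 = 23.3 × 0.052441 ≈ 1.2219 μg/mL.

1.2 μg/mL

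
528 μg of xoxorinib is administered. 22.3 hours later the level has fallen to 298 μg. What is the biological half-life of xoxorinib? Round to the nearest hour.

A/A₀ = 298/528 ≈ 0.56439.
n = log₂(1.7718) ≈ 0.82523 half-lives elapsed in 22.3 hours.
t½ = 22.3/0.82523 ≈ 27.023 hours.

27 hours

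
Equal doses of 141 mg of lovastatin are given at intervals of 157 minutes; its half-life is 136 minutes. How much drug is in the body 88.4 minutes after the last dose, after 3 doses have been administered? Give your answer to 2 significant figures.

The 3 doses were given 402.4, 245.4, 88.4 minutes ago.
Total = 141·(1/2)^(402.4/136) + 141·(1/2)^(245.4/136) + 141·(1/2)^(88.4/136)
      = 18.135 + 40.368 + 89.857 ≈ 148.36 mg.

150 mg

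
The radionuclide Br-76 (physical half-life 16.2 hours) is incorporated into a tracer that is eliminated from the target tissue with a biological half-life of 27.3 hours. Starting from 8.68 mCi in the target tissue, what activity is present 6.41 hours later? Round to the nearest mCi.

6 mCi

1/t_eff = 1/t_phys + 1/t_biol = 1/16.2 + 1/27.3 = 0.098358 per hour.
t_eff = 16.2 × 27.3 / (16.2 + 27.3) ≈ 10.167 hours.
Remaining = 8.68 × (1/2)^(6.41/10.167) = 8.68 × (1/2)^0.63048 ≈ 5.607 mCi.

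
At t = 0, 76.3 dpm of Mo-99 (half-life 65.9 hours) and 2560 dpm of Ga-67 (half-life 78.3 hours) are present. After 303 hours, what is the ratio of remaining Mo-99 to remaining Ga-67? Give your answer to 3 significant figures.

0.0180

Mo-99: 76.3 × (1/2)^(303/65.9) = 76.3 × (1/2)^4.5979 ≈ 3.1508 dpm.
Ga-67: 2560 × (1/2)^(303/78.3) = 2560 × (1/2)^3.8697 ≈ 175.12 dpm.
Ratio ≈ 3.1508 / 175.12 ≈ 0.017992.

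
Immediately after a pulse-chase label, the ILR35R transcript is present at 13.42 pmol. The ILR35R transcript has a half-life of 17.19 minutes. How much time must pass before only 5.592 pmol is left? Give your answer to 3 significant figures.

Fraction remaining = 5.592/13.42 ≈ 0.41669.
n = log₂(13.42/5.592) = ln(2.3999)/ln 2 ≈ 1.2629 half-lives.
t = n × t½ = 1.2629 × 17.19 ≈ 21.71 minutes.

21.7 minutes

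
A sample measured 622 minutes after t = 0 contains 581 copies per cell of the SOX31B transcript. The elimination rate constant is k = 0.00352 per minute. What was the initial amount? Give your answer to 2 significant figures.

5200 copies per cell

t½ = ln 2 / k = 0.69315 / 0.00352 ≈ 196.92 minutes.
Number of half-lives elapsed: n = 622/196.92 ≈ 3.1587.
A₀ = A × 2^n = 581 × 2^3.1587 = 581 × 8.9302 ≈ 5188.5 copies per cell.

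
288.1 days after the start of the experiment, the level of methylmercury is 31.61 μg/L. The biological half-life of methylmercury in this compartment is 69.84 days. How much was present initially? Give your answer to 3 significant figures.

552 μg/L

Number of half-lives elapsed: n = 288.1/69.84 ≈ 4.1251.
A₀ = A × 2^n = 31.61 × 2^4.1251 = 31.61 × 17.45 ≈ 551.59 μg/L.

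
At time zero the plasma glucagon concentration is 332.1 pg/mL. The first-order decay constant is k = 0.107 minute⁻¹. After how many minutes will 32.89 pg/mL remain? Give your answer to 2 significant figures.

t½ = ln 2 / k = 0.69315 / 0.107 ≈ 6.478 minutes.
Fraction remaining = 32.89/332.1 ≈ 0.099036.
n = log₂(332.1/32.89) = ln(10.097)/ln 2 ≈ 3.3359 half-lives.
t = n × t½ = 3.3359 × 6.478 ≈ 21.61 minutes.

22 minutes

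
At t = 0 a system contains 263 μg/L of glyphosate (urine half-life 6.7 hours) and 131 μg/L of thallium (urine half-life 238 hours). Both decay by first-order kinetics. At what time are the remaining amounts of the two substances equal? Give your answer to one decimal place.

6.9 hours

Set 263·(1/2)^(t/6.7) = 131·(1/2)^(t/238).
Taking log₂: log₂(263/131) = t·(1/6.7 − 1/238).
log₂(2.0076) = 1.0055; 1/6.7 − 1/238 = 0.14505.
t = 1.0055 / 0.14505 ≈ 6.932 hours.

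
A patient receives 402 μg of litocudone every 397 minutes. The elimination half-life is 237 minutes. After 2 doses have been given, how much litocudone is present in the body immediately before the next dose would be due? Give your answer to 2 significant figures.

170 μg

The 2 doses were given 794, 397 minutes ago.
Total = 402·(1/2)^(794/237) + 402·(1/2)^(397/237)
      = 39.42 + 125.88 ≈ 165.3 μg.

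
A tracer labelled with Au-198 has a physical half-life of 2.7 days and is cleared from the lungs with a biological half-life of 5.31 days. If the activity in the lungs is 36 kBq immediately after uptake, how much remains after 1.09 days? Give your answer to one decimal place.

1/t_eff = 1/t_phys + 1/t_biol = 1/2.7 + 1/5.31 = 0.55869 per day.
t_eff = 2.7 × 5.31 / (2.7 + 5.31) ≈ 1.7899 days.
Remaining = 36 × (1/2)^(1.09/1.7899) = 36 × (1/2)^0.60898 ≈ 23.604 kBq.

23.6 kBq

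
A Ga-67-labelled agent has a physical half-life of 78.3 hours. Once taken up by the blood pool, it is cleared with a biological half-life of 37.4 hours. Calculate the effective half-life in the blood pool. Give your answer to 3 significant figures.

1/t_eff = 1/t_phys + 1/t_biol = 1/78.3 + 1/37.4 = 0.039509 per hour.
t_eff = 78.3 × 37.4 / (78.3 + 37.4) ≈ 25.31 hours.

25.3 hours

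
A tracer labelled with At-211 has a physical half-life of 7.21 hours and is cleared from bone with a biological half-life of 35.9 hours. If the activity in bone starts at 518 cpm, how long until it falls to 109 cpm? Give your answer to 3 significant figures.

13.5 hours

1/t_eff = 1/t_phys + 1/t_biol = 1/7.21 + 1/35.9 = 0.16655 per hour.
t_eff = 7.21 × 35.9 / (7.21 + 35.9) ≈ 6.0042 hours.
n = log₂(518/109) ≈ 2.2486; t = 2.2486 × 6.0042 ≈ 13.501 hours.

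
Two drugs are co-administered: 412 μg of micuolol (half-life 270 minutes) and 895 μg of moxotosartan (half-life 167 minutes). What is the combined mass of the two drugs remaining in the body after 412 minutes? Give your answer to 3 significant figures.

305 μg

micuolol: 412 × (1/2)^(412/270) = 412 × (1/2)^1.5259 ≈ 143.07 μg.
moxotosartan: 895 × (1/2)^(412/167) = 895 × (1/2)^2.4671 ≈ 161.87 μg.
Total = 143.07 + 161.87 ≈ 304.94 μg.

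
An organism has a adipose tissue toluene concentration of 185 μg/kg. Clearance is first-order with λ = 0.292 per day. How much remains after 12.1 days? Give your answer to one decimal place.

t½ = ln 2 / λ = 0.69315 / 0.292 ≈ 2.3738 days.
Number of half-lives: n = 12.1/2.3738 ≈ 5.0973.
Remaining = 185 × (1/2)^5.0973 = 185 × 0.029211 ≈ 5.4041 μg/kg.

5.4 μg/kg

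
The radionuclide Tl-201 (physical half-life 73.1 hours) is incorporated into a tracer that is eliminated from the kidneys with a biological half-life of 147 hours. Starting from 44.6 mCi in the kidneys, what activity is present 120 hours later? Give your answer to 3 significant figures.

1/t_eff = 1/t_phys + 1/t_biol = 1/73.1 + 1/147 = 0.020483 per hour.
t_eff = 73.1 × 147 / (73.1 + 147) ≈ 48.822 hours.
Remaining = 44.6 × (1/2)^(120/48.822) = 44.6 × (1/2)^2.4579 ≈ 8.1176 mCi.

8.12 mCi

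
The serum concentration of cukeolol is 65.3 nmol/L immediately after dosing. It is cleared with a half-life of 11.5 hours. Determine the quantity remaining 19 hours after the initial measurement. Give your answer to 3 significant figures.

20.8 nmol/L

Number of half-lives: n = 19/11.5 ≈ 1.6522.
Remaining = 65.3 × (1/2)^1.6522 = 65.3 × 0.31816 ≈ 20.776 nmol/L.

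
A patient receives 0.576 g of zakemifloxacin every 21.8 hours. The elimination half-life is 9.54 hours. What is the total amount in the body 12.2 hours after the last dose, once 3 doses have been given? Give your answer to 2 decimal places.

The 3 doses were given 55.8, 34, 12.2 hours ago.
Total = 0.576·(1/2)^(55.8/9.54) + 0.576·(1/2)^(34/9.54) + 0.576·(1/2)^(12.2/9.54)
      = 0.0099927 + 0.048705 + 0.23739 ≈ 0.29608 g.

0.30 g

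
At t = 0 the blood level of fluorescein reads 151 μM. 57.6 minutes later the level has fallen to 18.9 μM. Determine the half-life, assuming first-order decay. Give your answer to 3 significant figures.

19.2 minutes

A/A₀ = 18.9/151 ≈ 0.12517.
n = log₂(7.9894) ≈ 2.9981 half-lives elapsed in 57.6 minutes.
t½ = 57.6/2.9981 ≈ 19.212 minutes.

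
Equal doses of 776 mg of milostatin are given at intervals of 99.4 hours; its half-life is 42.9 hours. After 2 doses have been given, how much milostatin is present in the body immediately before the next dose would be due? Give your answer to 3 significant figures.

The 2 doses were given 198.8, 99.4 hours ago.
Total = 776·(1/2)^(198.8/42.9) + 776·(1/2)^(99.4/42.9)
      = 31.252 + 155.73 ≈ 186.98 mg.

187 mg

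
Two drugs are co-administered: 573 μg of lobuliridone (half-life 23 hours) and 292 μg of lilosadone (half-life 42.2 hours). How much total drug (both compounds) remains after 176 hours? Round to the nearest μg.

lobuliridone: 573 × (1/2)^(176/23) = 573 × (1/2)^7.6522 ≈ 2.8485 μg.
lilosadone: 292 × (1/2)^(176/42.2) = 292 × (1/2)^4.1706 ≈ 16.214 μg.
Total = 2.8485 + 16.214 ≈ 19.063 μg.

19 μg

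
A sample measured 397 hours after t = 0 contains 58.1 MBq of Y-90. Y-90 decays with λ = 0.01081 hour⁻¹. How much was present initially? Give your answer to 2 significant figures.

t½ = ln 2 / λ = 0.69315 / 0.01081 ≈ 64.121 hours.
Number of half-lives elapsed: n = 397/64.121 ≈ 6.1914.
A₀ = A × 2^n = 58.1 × 2^6.1914 = 58.1 × 73.081 ≈ 4246 MBq.

4200 MBq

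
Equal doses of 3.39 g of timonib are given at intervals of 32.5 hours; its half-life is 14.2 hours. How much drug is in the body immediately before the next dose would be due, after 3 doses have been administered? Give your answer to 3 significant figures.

0.865 g

The 3 doses were given 97.5, 65, 32.5 hours ago.
Total = 3.39·(1/2)^(97.5/14.2) + 3.39·(1/2)^(65/14.2) + 3.39·(1/2)^(32.5/14.2)
      = 0.029058 + 0.14199 + 0.69378 ≈ 0.86483 g.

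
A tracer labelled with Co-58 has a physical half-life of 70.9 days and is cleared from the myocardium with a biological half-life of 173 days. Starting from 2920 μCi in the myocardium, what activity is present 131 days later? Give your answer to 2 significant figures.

480 μCi

1/t_eff = 1/t_phys + 1/t_biol = 1/70.9 + 1/173 = 0.019885 per day.
t_eff = 70.9 × 173 / (70.9 + 173) ≈ 50.29 days.
Remaining = 2920 × (1/2)^(131/50.29) = 2920 × (1/2)^2.6049 ≈ 479.99 μCi.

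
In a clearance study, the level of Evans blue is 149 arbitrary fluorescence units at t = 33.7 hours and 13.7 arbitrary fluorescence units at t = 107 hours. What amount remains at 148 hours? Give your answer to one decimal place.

3.6 arbitrary fluorescence units

Over Δt = 107 − 33.7 = 73.3 hours, the level fell by a factor of 149/13.7 ≈ 10.876.
n = log₂(10.876) ≈ 3.4431 half-lives, so t½ = 73.3/3.4431 ≈ 21.289 hours.
From t = 107 to t = 148: 13.7 × (1/2)^((148−107)/21.289) ≈ 3.6056 arbitrary fluorescence units.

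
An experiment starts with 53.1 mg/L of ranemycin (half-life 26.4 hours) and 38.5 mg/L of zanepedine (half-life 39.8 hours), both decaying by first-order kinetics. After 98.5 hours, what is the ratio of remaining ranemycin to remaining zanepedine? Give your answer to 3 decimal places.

0.577

ranemycin: 53.1 × (1/2)^(98.5/26.4) = 53.1 × (1/2)^3.7311 ≈ 3.9988 mg/L.
zanepedine: 38.5 × (1/2)^(98.5/39.8) = 38.5 × (1/2)^2.4749 ≈ 6.9255 mg/L.
Ratio ≈ 3.9988 / 6.9255 ≈ 0.57741.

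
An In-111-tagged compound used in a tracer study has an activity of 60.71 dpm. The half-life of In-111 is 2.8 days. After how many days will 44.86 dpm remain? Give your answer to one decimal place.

1.2 days

Fraction remaining = 44.86/60.71 ≈ 0.73892.
n = log₂(60.71/44.86) = ln(1.3533)/ln 2 ≈ 0.4365 half-lives.
t = n × t½ = 0.4365 × 2.8 ≈ 1.2222 days.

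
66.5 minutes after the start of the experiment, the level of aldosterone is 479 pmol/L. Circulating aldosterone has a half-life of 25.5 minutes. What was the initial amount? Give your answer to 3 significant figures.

Number of half-lives elapsed: n = 66.5/25.5 ≈ 2.6078.
A₀ = A × 2^n = 479 × 2^2.6078 = 479 × 6.0959 ≈ 2919.9 pmol/L.

2920 pmol/L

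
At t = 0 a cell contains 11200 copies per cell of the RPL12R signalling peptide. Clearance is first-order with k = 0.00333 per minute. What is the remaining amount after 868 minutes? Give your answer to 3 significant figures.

t½ = ln 2 / k = 0.69315 / 0.00333 ≈ 208.15 minutes.
Number of half-lives: n = 868/208.15 ≈ 4.17.
Remaining = 11200 × (1/2)^4.17 = 11200 × 0.055552 ≈ 622.18 copies per cell.

622 copies per cell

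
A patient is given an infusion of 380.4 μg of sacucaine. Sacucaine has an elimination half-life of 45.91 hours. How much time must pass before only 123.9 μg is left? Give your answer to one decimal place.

Fraction remaining = 123.9/380.4 ≈ 0.32571.
n = log₂(380.4/123.9) = ln(3.0702)/ln 2 ≈ 1.6183 half-lives.
t = n × t½ = 1.6183 × 45.91 ≈ 74.298 hours.

74.3 hours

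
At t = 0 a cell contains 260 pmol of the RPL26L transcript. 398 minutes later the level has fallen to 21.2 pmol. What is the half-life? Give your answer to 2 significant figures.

A/A₀ = 21.2/260 ≈ 0.081538.
n = log₂(12.264) ≈ 3.6164 half-lives elapsed in 398 minutes.
t½ = 398/3.6164 ≈ 110.05 minutes.

110 minutes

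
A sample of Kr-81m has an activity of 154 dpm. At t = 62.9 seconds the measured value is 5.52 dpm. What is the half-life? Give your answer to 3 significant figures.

A/A₀ = 5.52/154 ≈ 0.035844.
n = log₂(27.899) ≈ 4.8021 half-lives elapsed in 62.9 seconds.
t½ = 62.9/4.8021 ≈ 13.098 seconds.

13.1 seconds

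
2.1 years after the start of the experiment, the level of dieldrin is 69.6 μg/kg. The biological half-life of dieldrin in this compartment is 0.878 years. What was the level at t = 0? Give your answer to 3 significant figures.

Number of half-lives elapsed: n = 2.1/0.878 ≈ 2.3918.
A₀ = A × 2^n = 69.6 × 2^2.3918 = 69.6 × 5.2481 ≈ 365.27 μg/kg.

365 μg/kg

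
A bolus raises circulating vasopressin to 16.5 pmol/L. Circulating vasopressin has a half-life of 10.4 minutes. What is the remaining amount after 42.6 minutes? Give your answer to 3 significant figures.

0.965 pmol/L

Number of half-lives: n = 42.6/10.4 ≈ 4.0962.
Remaining = 16.5 × (1/2)^4.0962 = 16.5 × 0.05847 ≈ 0.96476 pmol/L.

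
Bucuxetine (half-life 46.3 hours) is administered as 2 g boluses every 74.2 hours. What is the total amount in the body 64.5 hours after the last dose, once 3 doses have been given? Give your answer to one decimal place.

The 3 doses were given 212.9, 138.7, 64.5 hours ago.
Total = 2·(1/2)^(212.9/46.3) + 2·(1/2)^(138.7/46.3) + 2·(1/2)^(64.5/46.3)
      = 0.082568 + 0.25075 + 0.7615 ≈ 1.0948 g.

1.1 g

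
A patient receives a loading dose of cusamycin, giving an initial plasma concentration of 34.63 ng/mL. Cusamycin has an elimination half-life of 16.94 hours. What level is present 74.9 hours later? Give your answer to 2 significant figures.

1.6 ng/mL

Number of half-lives: n = 74.9/16.94 ≈ 4.4215.
Remaining = 34.63 × (1/2)^4.4215 = 34.63 × 0.046666 ≈ 1.616 ng/mL.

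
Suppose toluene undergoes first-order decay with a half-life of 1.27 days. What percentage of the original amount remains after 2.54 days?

n = 2.54/1.27 ≈ 2 half-lives.
Fraction remaining = (1/2)^2 ≈ 0.25, i.e. 25%.

25%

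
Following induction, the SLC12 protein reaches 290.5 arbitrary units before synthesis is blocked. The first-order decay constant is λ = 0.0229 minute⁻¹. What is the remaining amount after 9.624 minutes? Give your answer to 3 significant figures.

233 arbitrary units

t½ = ln 2 / λ = 0.69315 / 0.0229 ≈ 30.268 minutes.
Number of half-lives: n = 9.624/30.268 ≈ 0.31795.
Remaining = 290.5 × (1/2)^0.31795 = 290.5 × 0.80221 ≈ 233.04 arbitrary units.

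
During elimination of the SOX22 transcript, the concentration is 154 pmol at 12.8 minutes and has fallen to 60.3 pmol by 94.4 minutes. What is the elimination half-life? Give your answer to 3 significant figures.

60.3 minutes

Over Δt = 94.4 − 12.8 = 81.6 minutes, the level fell by a factor of 154/60.3 ≈ 2.5539.
n = log₂(2.5539) ≈ 1.3527 half-lives, so t½ = 81.6/1.3527 ≈ 60.324 minutes.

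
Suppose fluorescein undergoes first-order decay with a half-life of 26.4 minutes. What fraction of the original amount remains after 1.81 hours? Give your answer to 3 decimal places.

0.058

1.81 hours = 108.6 minutes.
n = 108.6/26.4 ≈ 4.1136 half-lives.
Fraction remaining = (1/2)^4.1136 ≈ 0.057766.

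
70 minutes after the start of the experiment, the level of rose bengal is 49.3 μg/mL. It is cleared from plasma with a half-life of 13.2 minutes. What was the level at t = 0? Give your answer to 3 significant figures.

Number of half-lives elapsed: n = 70/13.2 ≈ 5.303.
A₀ = A × 2^n = 49.3 × 2^5.303 = 49.3 × 39.479 ≈ 1946.3 μg/mL.

1950 μg/mL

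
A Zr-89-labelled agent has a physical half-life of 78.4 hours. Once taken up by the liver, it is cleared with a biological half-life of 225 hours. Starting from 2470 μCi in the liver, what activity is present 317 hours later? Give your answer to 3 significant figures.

1/t_eff = 1/t_phys + 1/t_biol = 1/78.4 + 1/225 = 0.0172 per hour.
t_eff = 78.4 × 225 / (78.4 + 225) ≈ 58.141 hours.
Remaining = 2470 × (1/2)^(317/58.141) = 2470 × (1/2)^5.4523 ≈ 56.416 μCi.

56.4 μCi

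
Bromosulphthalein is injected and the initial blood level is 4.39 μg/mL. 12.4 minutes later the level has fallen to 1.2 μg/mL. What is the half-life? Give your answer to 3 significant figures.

A/A₀ = 1.2/4.39 ≈ 0.27335.
n = log₂(3.6583) ≈ 1.8712 half-lives elapsed in 12.4 minutes.
t½ = 12.4/1.8712 ≈ 6.6268 minutes.

6.63 minutes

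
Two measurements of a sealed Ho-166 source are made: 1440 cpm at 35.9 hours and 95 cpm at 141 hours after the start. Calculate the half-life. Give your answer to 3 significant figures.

Over Δt = 141 − 35.9 = 105.1 hours, the level fell by a factor of 1440/95 ≈ 15.158.
n = log₂(15.158) ≈ 3.922 half-lives, so t½ = 105.1/3.922 ≈ 26.798 hours.

26.8 hours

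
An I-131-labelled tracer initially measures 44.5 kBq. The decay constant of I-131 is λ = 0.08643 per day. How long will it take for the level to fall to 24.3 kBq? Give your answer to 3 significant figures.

7.00 days

t½ = ln 2 / λ = 0.69315 / 0.08643 ≈ 8.0198 days.
Fraction remaining = 24.3/44.5 ≈ 0.54607.
n = log₂(44.5/24.3) = ln(1.8313)/ln 2 ≈ 0.87285 half-lives.
t = n × t½ = 0.87285 × 8.0198 ≈ 7 days.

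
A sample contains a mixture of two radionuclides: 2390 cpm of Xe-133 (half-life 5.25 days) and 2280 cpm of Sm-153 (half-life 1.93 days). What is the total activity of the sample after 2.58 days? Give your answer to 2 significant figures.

2600 cpm

Xe-133: 2390 × (1/2)^(2.58/5.25) = 2390 × (1/2)^0.49143 ≈ 1700.1 cpm.
Sm-153: 2280 × (1/2)^(2.58/1.93) = 2280 × (1/2)^1.3368 ≈ 902.65 cpm.
Total = 1700.1 + 902.65 ≈ 2602.7 cpm.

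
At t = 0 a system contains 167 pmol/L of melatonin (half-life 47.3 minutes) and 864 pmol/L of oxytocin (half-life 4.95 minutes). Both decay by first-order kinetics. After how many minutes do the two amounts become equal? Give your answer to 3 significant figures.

13.1 minutes

Set 167·(1/2)^(t/47.3) = 864·(1/2)^(t/4.95).
Taking log₂: log₂(167/864) = t·(1/47.3 − 1/4.95).
log₂(0.19329) = -2.3712; 1/47.3 − 1/4.95 = -0.18088.
t = -2.3712 / -0.18088 ≈ 13.109 minutes.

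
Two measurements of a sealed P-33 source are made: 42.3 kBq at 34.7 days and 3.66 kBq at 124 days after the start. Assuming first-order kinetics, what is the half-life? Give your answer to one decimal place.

25.3 days

Over Δt = 124 − 34.7 = 89.3 days, the level fell by a factor of 42.3/3.66 ≈ 11.557.
n = log₂(11.557) ≈ 3.5307 half-lives, so t½ = 89.3/3.5307 ≈ 25.292 days.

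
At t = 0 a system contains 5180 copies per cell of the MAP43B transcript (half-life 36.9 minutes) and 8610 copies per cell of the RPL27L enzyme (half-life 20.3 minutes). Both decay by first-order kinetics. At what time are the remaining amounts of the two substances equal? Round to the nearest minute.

33 minutes

Set 5180·(1/2)^(t/36.9) = 8610·(1/2)^(t/20.3).
Taking log₂: log₂(5180/8610) = t·(1/36.9 − 1/20.3).
log₂(0.60163) = -0.73306; 1/36.9 − 1/20.3 = -0.022161.
t = -0.73306 / -0.022161 ≈ 33.079 minutes.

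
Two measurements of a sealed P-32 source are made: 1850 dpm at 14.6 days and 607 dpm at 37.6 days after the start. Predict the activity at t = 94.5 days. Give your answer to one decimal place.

Over Δt = 37.6 − 14.6 = 23 days, the level fell by a factor of 1850/607 ≈ 3.0478.
n = log₂(3.0478) ≈ 1.6078 half-lives, so t½ = 23/1.6078 ≈ 14.306 days.
From t = 37.6 to t = 94.5: 607 × (1/2)^((94.5−37.6)/14.306) ≈ 38.535 dpm.

38.5 dpm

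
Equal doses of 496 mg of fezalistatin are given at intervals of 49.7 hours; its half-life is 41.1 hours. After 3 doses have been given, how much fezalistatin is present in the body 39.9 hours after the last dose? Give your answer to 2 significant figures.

The 3 doses were given 139.3, 89.6, 39.9 hours ago.
Total = 496·(1/2)^(139.3/41.1) + 496·(1/2)^(89.6/41.1) + 496·(1/2)^(39.9/41.1)
      = 47.337 + 109.45 + 253.07 ≈ 409.86 mg.

410 mg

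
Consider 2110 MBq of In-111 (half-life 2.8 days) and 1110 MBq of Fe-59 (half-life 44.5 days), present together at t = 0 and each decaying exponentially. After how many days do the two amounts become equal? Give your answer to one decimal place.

Set 2110·(1/2)^(t/2.8) = 1110·(1/2)^(t/44.5).
Taking log₂: log₂(2110/1110) = t·(1/2.8 − 1/44.5).
log₂(1.9009) = 0.92668; 1/2.8 − 1/44.5 = 0.33467.
t = 0.92668 / 0.33467 ≈ 2.7689 days.

2.8 days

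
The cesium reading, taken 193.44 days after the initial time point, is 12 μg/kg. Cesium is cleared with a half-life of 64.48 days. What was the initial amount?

96 μg/kg

Number of half-lives elapsed: n = 193.44/64.48 ≈ 3.
A₀ = A × 2^n = 12 × 2^3 = 12 × 8 ≈ 96 μg/kg.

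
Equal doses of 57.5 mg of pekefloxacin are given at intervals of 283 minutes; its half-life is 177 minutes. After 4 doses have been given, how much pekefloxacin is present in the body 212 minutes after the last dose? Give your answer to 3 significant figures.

37.0 mg

The 4 doses were given 1061, 778, 495, 212 minutes ago.
Total = 57.5·(1/2)^(1061/177) + 57.5·(1/2)^(778/177) + 57.5·(1/2)^(495/177) + 57.5·(1/2)^(212/177)
      = 0.90196 + 2.7321 + 8.2757 + 25.068 ≈ 36.977 mg.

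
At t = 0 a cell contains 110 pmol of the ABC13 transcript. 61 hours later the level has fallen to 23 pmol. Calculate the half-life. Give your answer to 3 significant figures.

A/A₀ = 23/110 ≈ 0.20909.
n = log₂(4.7826) ≈ 2.2578 half-lives elapsed in 61 hours.
t½ = 61/2.2578 ≈ 27.017 hours.

27.0 hours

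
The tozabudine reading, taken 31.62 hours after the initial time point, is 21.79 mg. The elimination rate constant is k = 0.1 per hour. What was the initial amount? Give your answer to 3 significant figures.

515 mg

t½ = ln 2 / k = 0.69315 / 0.1 ≈ 6.9315 hours.
Number of half-lives elapsed: n = 31.62/6.9315 ≈ 4.5618.
A₀ = A × 2^n = 21.79 × 2^4.5618 = 21.79 × 23.618 ≈ 514.63 mg.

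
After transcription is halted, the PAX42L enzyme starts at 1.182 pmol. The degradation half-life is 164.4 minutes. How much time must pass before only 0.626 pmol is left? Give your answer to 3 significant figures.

Fraction remaining = 0.626/1.182 ≈ 0.52961.
n = log₂(1.182/0.626) = ln(1.8882)/ln 2 ≈ 0.917 half-lives.
t = n × t½ = 0.917 × 164.4 ≈ 150.75 minutes.

151 minutes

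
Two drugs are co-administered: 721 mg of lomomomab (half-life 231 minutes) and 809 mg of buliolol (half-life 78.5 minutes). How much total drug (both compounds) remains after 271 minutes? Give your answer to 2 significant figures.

390 mg

lomomomab: 721 × (1/2)^(271/231) = 721 × (1/2)^1.1732 ≈ 319.73 mg.
buliolol: 809 × (1/2)^(271/78.5) = 809 × (1/2)^3.4522 ≈ 73.914 mg.
Total = 319.73 + 73.914 ≈ 393.64 mg.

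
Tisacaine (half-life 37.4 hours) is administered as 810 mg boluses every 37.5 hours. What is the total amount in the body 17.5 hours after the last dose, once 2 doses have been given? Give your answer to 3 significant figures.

878 mg

The 2 doses were given 55, 17.5 hours ago.
Total = 810·(1/2)^(55/37.4) + 810·(1/2)^(17.5/37.4)
      = 292.28 + 585.64 ≈ 877.91 mg.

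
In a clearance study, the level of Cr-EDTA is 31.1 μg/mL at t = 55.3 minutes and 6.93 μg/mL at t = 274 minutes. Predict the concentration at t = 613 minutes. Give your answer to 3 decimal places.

0.676 μg/mL

Over Δt = 274 − 55.3 = 218.7 minutes, the level fell by a factor of 31.1/6.93 ≈ 4.4877.
n = log₂(4.4877) ≈ 2.166 half-lives, so t½ = 218.7/2.166 ≈ 100.97 minutes.
From t = 274 to t = 613: 6.93 × (1/2)^((613−274)/100.97) ≈ 0.67616 μg/mL.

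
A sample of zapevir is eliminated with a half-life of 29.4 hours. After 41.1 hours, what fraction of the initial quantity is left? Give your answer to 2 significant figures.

n = 41.1/29.4 ≈ 1.398 half-lives.
Fraction remaining = (1/2)^1.398 ≈ 0.37947.

0.38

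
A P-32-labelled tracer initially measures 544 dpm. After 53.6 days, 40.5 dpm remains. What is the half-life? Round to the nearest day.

A/A₀ = 40.5/544 ≈ 0.074449.
n = log₂(13.432) ≈ 3.7476 half-lives elapsed in 53.6 days.
t½ = 53.6/3.7476 ≈ 14.302 days.

14 days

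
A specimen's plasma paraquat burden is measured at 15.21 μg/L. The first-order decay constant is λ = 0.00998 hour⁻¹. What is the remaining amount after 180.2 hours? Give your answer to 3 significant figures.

t½ = ln 2 / λ = 0.69315 / 0.00998 ≈ 69.454 hours.
Number of half-lives: n = 180.2/69.454 ≈ 2.5945.
Remaining = 15.21 × (1/2)^2.5945 = 15.21 × 0.16556 ≈ 2.5182 μg/L.

2.52 μg/L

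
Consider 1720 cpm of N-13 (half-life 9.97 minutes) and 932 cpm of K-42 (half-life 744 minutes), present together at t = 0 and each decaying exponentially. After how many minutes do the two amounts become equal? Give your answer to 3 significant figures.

8.93 minutes

Set 1720·(1/2)^(t/9.97) = 932·(1/2)^(t/744).
Taking log₂: log₂(1720/932) = t·(1/9.97 − 1/744).
log₂(1.8455) = 0.88401; 1/9.97 − 1/744 = 0.098957.
t = 0.88401 / 0.098957 ≈ 8.9333 minutes.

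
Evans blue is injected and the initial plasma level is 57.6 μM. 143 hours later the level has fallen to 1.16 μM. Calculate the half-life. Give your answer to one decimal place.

A/A₀ = 1.16/57.6 ≈ 0.020139.
n = log₂(49.655) ≈ 5.6339 half-lives elapsed in 143 hours.
t½ = 143/5.6339 ≈ 25.382 hours.

25.4 hours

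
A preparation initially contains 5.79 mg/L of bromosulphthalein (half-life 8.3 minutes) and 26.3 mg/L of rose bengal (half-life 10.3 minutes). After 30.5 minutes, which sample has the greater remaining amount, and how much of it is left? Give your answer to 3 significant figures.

bromosulphthalein: 5.79 × (1/2)^3.6747 ≈ 0.4534 mg/L.
rose bengal: 26.3 × (1/2)^2.9612 ≈ 3.3772 mg/L.
Rose bengal has more remaining, at ≈ 3.3772 mg/L.

rose bengal, 3.38 mg/L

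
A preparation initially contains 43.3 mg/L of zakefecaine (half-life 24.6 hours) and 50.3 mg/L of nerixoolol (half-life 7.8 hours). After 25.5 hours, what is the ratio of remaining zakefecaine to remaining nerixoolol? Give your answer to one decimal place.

zakefecaine: 43.3 × (1/2)^(25.5/24.6) = 43.3 × (1/2)^1.0366 ≈ 21.108 mg/L.
nerixoolol: 50.3 × (1/2)^(25.5/7.8) = 50.3 × (1/2)^3.2692 ≈ 5.2171 mg/L.
Ratio ≈ 21.108 / 5.2171 ≈ 4.0459.

4.0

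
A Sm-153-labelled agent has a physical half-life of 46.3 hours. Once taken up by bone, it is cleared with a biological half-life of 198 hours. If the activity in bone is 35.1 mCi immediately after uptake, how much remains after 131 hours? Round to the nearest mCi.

3 mCi

1/t_eff = 1/t_phys + 1/t_biol = 1/46.3 + 1/198 = 0.026649 per hour.
t_eff = 46.3 × 198 / (46.3 + 198) ≈ 37.525 hours.
Remaining = 35.1 × (1/2)^(131/37.525) = 35.1 × (1/2)^3.491 ≈ 3.1219 mCi.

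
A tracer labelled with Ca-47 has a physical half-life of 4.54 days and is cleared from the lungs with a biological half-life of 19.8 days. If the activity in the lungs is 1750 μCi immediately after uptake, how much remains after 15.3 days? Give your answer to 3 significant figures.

1/t_eff = 1/t_phys + 1/t_biol = 1/4.54 + 1/19.8 = 0.27077 per day.
t_eff = 4.54 × 19.8 / (4.54 + 19.8) ≈ 3.6932 days.
Remaining = 1750 × (1/2)^(15.3/3.6932) = 1750 × (1/2)^4.1428 ≈ 99.069 μCi.

99.1 μCi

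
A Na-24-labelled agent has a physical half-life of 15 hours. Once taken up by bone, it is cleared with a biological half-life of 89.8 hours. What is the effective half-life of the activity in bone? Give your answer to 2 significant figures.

13 hours

1/t_eff = 1/t_phys + 1/t_biol = 1/15 + 1/89.8 = 0.077803 per hour.
t_eff = 15 × 89.8 / (15 + 89.8) ≈ 12.853 hours.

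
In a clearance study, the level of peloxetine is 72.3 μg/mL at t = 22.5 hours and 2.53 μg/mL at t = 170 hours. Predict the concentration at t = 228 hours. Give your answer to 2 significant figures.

Over Δt = 170 − 22.5 = 147.5 hours, the level fell by a factor of 72.3/2.53 ≈ 28.577.
n = log₂(28.577) ≈ 4.8368 half-lives, so t½ = 147.5/4.8368 ≈ 30.495 hours.
From t = 170 to t = 228: 2.53 × (1/2)^((228−170)/30.495) ≈ 0.67699 μg/mL.

0.68 μg/mL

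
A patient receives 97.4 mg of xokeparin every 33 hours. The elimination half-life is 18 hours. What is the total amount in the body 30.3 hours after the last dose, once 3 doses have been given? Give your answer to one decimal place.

41.2 mg

The 3 doses were given 96.3, 63.3, 30.3 hours ago.
Total = 97.4·(1/2)^(96.3/18) + 97.4·(1/2)^(63.3/18) + 97.4·(1/2)^(30.3/18)
      = 2.3881 + 8.5101 + 30.327 ≈ 41.225 mg.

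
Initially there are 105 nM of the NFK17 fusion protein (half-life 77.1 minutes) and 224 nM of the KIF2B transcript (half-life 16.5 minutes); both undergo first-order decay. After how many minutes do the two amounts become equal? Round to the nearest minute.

Set 105·(1/2)^(t/77.1) = 224·(1/2)^(t/16.5).
Taking log₂: log₂(105/224) = t·(1/77.1 − 1/16.5).
log₂(0.46875) = -1.0931; 1/77.1 − 1/16.5 = -0.047636.
t = -1.0931 / -0.047636 ≈ 22.947 minutes.

23 minutes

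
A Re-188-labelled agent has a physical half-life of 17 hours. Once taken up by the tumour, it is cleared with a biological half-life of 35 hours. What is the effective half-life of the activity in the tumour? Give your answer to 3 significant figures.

11.4 hours

1/t_eff = 1/t_phys + 1/t_biol = 1/17 + 1/35 = 0.087395 per hour.
t_eff = 17 × 35 / (17 + 35) ≈ 11.442 hours.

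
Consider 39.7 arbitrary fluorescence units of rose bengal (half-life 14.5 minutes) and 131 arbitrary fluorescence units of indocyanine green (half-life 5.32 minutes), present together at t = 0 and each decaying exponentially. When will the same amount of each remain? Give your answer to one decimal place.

Set 39.7·(1/2)^(t/14.5) = 131·(1/2)^(t/5.32).
Taking log₂: log₂(39.7/131) = t·(1/14.5 − 1/5.32).
log₂(0.30305) = -1.7224; 1/14.5 − 1/5.32 = -0.119.
t = -1.7224 / -0.119 ≈ 14.473 minutes.

14.5 minutes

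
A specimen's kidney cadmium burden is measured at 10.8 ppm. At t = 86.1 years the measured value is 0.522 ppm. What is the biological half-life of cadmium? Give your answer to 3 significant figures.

19.7 years

A/A₀ = 0.522/10.8 ≈ 0.048333.
n = log₂(20.69) ≈ 4.3708 half-lives elapsed in 86.1 years.
t½ = 86.1/4.3708 ≈ 19.699 years.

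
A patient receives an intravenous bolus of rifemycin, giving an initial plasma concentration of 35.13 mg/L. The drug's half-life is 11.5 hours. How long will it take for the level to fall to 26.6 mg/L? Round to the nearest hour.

Fraction remaining = 26.6/35.13 ≈ 0.75719.
n = log₂(35.13/26.6) = ln(1.3207)/ln 2 ≈ 0.40128 half-lives.
t = n × t½ = 0.40128 × 11.5 ≈ 4.6147 hours.

5 hours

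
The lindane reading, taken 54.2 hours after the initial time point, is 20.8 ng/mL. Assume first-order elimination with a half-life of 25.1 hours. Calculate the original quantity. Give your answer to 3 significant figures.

92.9 ng/mL

Number of half-lives elapsed: n = 54.2/25.1 ≈ 2.1594.
A₀ = A × 2^n = 20.8 × 2^2.1594 = 20.8 × 4.4672 ≈ 92.917 ng/mL.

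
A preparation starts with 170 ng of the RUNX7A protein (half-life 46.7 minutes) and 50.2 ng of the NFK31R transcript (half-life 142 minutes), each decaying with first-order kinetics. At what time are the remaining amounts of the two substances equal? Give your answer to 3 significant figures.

Set 170·(1/2)^(t/46.7) = 50.2·(1/2)^(t/142).
Taking log₂: log₂(170/50.2) = t·(1/46.7 − 1/142).
log₂(3.3865) = 1.7598; 1/46.7 − 1/142 = 0.014371.
t = 1.7598 / 0.014371 ≈ 122.45 minutes.

122 minutes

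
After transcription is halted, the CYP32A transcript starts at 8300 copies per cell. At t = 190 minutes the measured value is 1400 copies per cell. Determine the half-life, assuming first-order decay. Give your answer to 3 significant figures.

A/A₀ = 1400/8300 ≈ 0.16867.
n = log₂(5.9286) ≈ 2.5677 half-lives elapsed in 190 minutes.
t½ = 190/2.5677 ≈ 73.997 minutes.

74.0 minutes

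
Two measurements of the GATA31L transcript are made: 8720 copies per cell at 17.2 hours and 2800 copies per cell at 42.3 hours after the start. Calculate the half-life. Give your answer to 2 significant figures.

15 hours

Over Δt = 42.3 − 17.2 = 25.1 hours, the level fell by a factor of 8720/2800 ≈ 3.1143.
n = log₂(3.1143) ≈ 1.6389 half-lives, so t½ = 25.1/1.6389 ≈ 15.315 hours.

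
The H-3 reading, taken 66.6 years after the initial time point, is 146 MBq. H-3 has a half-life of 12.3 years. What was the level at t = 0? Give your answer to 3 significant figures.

Number of half-lives elapsed: n = 66.6/12.3 ≈ 5.4146.
A₀ = A × 2^n = 146 × 2^5.4146 = 146 × 42.655 ≈ 6227.6 MBq.

6230 MBq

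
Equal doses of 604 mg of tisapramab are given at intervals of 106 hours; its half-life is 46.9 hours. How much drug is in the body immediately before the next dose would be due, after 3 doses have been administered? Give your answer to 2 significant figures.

The 3 doses were given 318, 212, 106 hours ago.
Total = 604·(1/2)^(318/46.9) + 604·(1/2)^(212/46.9) + 604·(1/2)^(106/46.9)
      = 5.4946 + 26.321 + 126.09 ≈ 157.9 mg.

160 mg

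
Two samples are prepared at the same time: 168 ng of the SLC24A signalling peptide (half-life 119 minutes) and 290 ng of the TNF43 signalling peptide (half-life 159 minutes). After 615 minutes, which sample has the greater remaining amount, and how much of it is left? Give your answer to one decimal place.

TNF43 signalling peptide, 19.9 ng

SLC24A signalling peptide: 168 × (1/2)^5.1681 ≈ 4.6727 ng.
TNF43 signalling peptide: 290 × (1/2)^3.8679 ≈ 19.863 ng.
TNF43 signalling peptide has more remaining, at ≈ 19.863 ng.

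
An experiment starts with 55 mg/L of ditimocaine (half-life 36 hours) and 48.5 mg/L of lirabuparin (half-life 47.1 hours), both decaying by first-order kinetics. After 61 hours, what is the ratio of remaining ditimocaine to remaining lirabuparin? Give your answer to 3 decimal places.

ditimocaine: 55 × (1/2)^(61/36) = 55 × (1/2)^1.6944 ≈ 16.994 mg/L.
lirabuparin: 48.5 × (1/2)^(61/47.1) = 48.5 × (1/2)^1.2951 ≈ 19.764 mg/L.
Ratio ≈ 16.994 / 19.764 ≈ 0.85983.

0.860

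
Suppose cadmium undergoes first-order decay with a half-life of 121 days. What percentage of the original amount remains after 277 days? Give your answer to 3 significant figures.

n = 277/121 ≈ 2.2893 half-lives.
Fraction remaining = (1/2)^2.2893 ≈ 0.20458, i.e. 20.458%.

20.5%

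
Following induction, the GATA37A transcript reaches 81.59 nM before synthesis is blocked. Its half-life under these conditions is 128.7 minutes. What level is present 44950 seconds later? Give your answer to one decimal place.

Convert the elapsed time: 44950 seconds = 749.167 minutes.
Number of half-lives: n = 749.167/128.7 ≈ 5.821.
Remaining = 81.59 × (1/2)^5.821 = 81.59 × 0.017689 ≈ 1.4432 nM.

1.4 nM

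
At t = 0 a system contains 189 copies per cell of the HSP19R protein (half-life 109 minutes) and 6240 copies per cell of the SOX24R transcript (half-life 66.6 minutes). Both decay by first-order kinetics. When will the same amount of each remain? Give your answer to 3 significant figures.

Set 189·(1/2)^(t/109) = 6240·(1/2)^(t/66.6).
Taking log₂: log₂(189/6240) = t·(1/109 − 1/66.6).
log₂(0.030288) = -5.0451; 1/109 − 1/66.6 = -0.0058407.
t = -5.0451 / -0.0058407 ≈ 863.78 minutes.

864 minutes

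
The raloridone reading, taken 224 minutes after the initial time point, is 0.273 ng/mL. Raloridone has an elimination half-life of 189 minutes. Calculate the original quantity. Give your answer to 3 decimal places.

0.621 ng/mL

Number of half-lives elapsed: n = 224/189 ≈ 1.1852.
A₀ = A × 2^n = 0.273 × 2^1.1852 = 0.273 × 2.2739 ≈ 0.62078 ng/mL.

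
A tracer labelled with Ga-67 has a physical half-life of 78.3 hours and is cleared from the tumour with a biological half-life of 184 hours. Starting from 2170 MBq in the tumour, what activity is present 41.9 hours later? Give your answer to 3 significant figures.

1280 MBq

1/t_eff = 1/t_phys + 1/t_biol = 1/78.3 + 1/184 = 0.018206 per hour.
t_eff = 78.3 × 184 / (78.3 + 184) ≈ 54.926 hours.
Remaining = 2170 × (1/2)^(41.9/54.926) = 2170 × (1/2)^0.76284 ≈ 1278.9 MBq.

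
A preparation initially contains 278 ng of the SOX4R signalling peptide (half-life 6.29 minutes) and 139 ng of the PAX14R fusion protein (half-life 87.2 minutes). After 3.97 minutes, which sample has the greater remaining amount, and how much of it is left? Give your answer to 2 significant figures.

SOX4R signalling peptide, 180 ng

SOX4R signalling peptide: 278 × (1/2)^0.63116 ≈ 179.49 ng.
PAX14R fusion protein: 139 × (1/2)^0.045528 ≈ 134.68 ng.
SOX4R signalling peptide has more remaining, at ≈ 179.49 ng.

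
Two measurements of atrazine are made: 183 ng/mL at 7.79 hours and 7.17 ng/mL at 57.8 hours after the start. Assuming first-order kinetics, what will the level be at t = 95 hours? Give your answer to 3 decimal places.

0.644 ng/mL

Over Δt = 57.8 − 7.79 = 50.01 hours, the level fell by a factor of 183/7.17 ≈ 25.523.
n = log₂(25.523) ≈ 4.6737 half-lives, so t½ = 50.01/4.6737 ≈ 10.7 hours.
From t = 57.8 to t = 95: 7.17 × (1/2)^((95−57.8)/10.7) ≈ 0.64413 ng/mL.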